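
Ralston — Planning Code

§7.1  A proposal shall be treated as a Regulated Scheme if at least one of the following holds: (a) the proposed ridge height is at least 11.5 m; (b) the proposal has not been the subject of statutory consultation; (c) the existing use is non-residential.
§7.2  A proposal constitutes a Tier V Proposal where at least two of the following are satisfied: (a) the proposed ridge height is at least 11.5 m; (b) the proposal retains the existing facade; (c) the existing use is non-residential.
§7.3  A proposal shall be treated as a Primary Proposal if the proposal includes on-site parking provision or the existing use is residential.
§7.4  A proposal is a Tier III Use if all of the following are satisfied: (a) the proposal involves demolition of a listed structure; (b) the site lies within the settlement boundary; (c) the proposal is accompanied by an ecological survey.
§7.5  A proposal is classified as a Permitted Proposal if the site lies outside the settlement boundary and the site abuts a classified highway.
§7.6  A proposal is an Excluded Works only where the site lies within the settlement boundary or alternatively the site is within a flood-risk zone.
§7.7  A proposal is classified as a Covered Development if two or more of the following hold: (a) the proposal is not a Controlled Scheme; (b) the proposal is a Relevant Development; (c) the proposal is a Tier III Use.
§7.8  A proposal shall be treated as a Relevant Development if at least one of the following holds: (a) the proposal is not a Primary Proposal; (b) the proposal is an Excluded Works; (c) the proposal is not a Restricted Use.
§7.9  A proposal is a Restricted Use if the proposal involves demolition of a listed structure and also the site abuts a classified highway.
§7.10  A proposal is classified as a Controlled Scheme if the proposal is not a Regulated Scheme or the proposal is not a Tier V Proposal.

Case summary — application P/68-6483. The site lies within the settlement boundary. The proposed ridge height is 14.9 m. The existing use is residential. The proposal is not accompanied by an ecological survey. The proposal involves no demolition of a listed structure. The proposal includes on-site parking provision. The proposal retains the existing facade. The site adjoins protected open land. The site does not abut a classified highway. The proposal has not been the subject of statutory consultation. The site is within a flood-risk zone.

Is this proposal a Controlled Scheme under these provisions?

No

§7.1 — Regulated Scheme: [proposed ridge height: 14.9 m ≥ 11.5 m? yes] OR [the proposal has not been the subject of statutory consultation? yes] OR [the existing use is non-residential? no] → satisfied.
§7.2 — Tier V Proposal: proposed ridge height: 14.9 m ≥ 11.5 m? yes; the proposal retains the existing facade? yes; the existing use is non-residential? no — 2 of 3 hold (need ≥2) → satisfied.
§7.10 — Controlled Scheme: [not a Regulated Scheme (§7.1)? no] OR [not a Tier V Proposal (§7.2)? no] → not satisfied.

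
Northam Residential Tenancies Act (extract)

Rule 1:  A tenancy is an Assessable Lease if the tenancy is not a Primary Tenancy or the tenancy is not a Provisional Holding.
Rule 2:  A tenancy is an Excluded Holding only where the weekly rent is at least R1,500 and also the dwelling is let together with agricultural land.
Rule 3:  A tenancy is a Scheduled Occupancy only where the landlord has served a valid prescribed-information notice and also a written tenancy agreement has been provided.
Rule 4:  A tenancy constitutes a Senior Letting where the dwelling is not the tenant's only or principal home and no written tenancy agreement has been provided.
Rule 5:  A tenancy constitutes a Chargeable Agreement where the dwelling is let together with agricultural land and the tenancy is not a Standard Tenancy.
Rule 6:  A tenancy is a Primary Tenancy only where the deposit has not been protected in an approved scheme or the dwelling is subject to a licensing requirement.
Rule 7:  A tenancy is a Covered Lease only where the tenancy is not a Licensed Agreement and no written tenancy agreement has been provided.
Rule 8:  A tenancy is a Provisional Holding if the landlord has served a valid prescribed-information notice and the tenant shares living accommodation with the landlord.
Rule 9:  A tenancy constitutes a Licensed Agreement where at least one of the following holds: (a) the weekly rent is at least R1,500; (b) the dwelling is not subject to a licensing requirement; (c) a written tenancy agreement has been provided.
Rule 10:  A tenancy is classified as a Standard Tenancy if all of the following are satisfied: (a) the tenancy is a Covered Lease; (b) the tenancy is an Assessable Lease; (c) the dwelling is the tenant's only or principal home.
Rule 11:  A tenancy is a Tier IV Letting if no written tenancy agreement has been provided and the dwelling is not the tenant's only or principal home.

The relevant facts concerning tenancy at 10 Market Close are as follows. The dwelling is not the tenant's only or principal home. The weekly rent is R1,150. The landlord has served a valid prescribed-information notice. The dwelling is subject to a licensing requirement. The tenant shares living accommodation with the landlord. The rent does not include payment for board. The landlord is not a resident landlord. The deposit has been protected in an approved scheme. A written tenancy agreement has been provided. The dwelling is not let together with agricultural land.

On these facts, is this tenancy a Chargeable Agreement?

No

rule 9 — Licensed Agreement: [weekly rent: R1,150 ≥ R1,500? no] OR [the dwelling is not subject to a licensing requirement? no] OR [a written tenancy agreement has been provided? yes] → satisfied.
rule 7 — Covered Lease: [not a Licensed Agreement (rule 9)? no] AND [no written tenancy agreement has been provided? no] → not satisfied.
rule 6 — Primary Tenancy: [the deposit has not been protected in an approved scheme? no] OR [the dwelling is subject to a licensing requirement? yes] → satisfied.
rule 8 — Provisional Holding: [the landlord has served a valid prescribed-information notice? yes] AND [the tenant shares living accommodation with the landlord? yes] → satisfied.
rule 1 — Assessable Lease: [not a Primary Tenancy (rule 6)? no] OR [not a Provisional Holding (rule 8)? no] → not satisfied.
rule 10 — Standard Tenancy: [Covered Lease (rule 7)? no] AND [Assessable Lease (rule 1)? no] AND [the dwelling is the tenant's only or principal home? no] → not satisfied.
rule 5 — Chargeable Agreement: [the dwelling is let together with agricultural land? no] AND [not a Standard Tenancy (rule 10)? yes] → not satisfied.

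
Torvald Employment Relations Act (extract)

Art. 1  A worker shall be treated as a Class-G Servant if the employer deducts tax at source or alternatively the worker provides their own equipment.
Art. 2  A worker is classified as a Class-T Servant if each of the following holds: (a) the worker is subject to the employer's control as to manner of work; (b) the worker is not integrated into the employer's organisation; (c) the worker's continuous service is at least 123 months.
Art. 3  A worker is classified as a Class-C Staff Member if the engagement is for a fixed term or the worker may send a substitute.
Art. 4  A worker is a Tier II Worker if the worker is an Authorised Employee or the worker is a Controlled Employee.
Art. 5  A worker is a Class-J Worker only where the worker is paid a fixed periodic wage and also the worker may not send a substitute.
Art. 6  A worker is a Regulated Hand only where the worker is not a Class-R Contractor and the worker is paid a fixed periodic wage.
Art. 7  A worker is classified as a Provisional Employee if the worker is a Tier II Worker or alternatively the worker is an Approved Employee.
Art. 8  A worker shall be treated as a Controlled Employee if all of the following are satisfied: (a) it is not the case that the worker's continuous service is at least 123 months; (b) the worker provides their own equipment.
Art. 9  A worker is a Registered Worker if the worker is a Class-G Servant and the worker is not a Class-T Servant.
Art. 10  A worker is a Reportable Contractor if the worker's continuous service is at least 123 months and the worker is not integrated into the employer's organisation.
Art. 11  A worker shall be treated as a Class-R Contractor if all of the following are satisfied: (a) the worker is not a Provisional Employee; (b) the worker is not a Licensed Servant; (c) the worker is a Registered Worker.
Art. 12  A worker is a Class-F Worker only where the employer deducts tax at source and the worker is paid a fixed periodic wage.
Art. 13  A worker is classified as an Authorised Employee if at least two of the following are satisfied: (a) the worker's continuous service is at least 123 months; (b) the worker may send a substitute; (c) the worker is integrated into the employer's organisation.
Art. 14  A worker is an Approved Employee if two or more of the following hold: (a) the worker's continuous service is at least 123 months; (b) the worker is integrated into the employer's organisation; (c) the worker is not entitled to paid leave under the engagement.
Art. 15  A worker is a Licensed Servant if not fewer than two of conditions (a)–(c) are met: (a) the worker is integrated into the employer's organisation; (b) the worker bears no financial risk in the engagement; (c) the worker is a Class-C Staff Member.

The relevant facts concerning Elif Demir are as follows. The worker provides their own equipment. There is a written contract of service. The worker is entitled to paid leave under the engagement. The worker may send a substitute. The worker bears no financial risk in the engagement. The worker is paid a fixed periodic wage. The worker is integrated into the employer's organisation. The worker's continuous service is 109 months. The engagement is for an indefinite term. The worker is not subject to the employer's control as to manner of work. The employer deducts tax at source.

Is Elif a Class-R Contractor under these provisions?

article 13 — Authorised Employee: worker's continuous service: 109 months ≥ 123 months? no; the worker may send a substitute? yes; the worker is integrated into the employer's organisation? yes — 2 of 3 hold (need ≥2) → satisfied.
article 8 — Controlled Employee: [worker's continuous service: 109 months ≥ 123 months? no, so negated condition yes] AND [the worker provides their own equipment? yes] → satisfied.
article 4 — Tier II Worker: [Authorised Employee (article 13)? yes] OR [Controlled Employee (article 8)? yes] → satisfied.
article 14 — Approved Employee: worker's continuous service: 109 months ≥ 123 months? no; the worker is integrated into the employer's organisation? yes; the worker is not entitled to paid leave under the engagement? no — 1 of 3 hold (need ≥2) → not satisfied.
article 7 — Provisional Employee: [Tier II Worker (article 4)? yes] OR [Approved Employee (article 14)? no] → satisfied.
article 3 — Class-C Staff Member: [the engagement is for a fixed term? no] OR [the worker may send a substitute? yes] → satisfied.
article 15 — Licensed Servant: the worker is integrated into the employer's organisation? yes; the worker bears no financial risk in the engagement? yes; Class-C Staff Member (article 3)? yes — 3 of 3 hold (need ≥2) → satisfied.
article 1 — Class-G Servant: [the employer deducts tax at source? yes] OR [the worker provides their own equipment? yes] → satisfied.
article 2 — Class-T Servant: [the worker is subject to the employer's control as to manner of work? no] AND [the worker is not integrated into the employer's organisation? no] AND [worker's continuous service: 109 months ≥ 123 months? no] → not satisfied.
article 9 — Registered Worker: [Class-G Servant (article 1)? yes] AND [not a Class-T Servant (article 2)? yes] → satisfied.
article 11 — Class-R Contractor: [not a Provisional Employee (article 7)? no] AND [not a Licensed Servant (article 15)? no] AND [Registered Worker (article 9)? yes] → not satisfied.

No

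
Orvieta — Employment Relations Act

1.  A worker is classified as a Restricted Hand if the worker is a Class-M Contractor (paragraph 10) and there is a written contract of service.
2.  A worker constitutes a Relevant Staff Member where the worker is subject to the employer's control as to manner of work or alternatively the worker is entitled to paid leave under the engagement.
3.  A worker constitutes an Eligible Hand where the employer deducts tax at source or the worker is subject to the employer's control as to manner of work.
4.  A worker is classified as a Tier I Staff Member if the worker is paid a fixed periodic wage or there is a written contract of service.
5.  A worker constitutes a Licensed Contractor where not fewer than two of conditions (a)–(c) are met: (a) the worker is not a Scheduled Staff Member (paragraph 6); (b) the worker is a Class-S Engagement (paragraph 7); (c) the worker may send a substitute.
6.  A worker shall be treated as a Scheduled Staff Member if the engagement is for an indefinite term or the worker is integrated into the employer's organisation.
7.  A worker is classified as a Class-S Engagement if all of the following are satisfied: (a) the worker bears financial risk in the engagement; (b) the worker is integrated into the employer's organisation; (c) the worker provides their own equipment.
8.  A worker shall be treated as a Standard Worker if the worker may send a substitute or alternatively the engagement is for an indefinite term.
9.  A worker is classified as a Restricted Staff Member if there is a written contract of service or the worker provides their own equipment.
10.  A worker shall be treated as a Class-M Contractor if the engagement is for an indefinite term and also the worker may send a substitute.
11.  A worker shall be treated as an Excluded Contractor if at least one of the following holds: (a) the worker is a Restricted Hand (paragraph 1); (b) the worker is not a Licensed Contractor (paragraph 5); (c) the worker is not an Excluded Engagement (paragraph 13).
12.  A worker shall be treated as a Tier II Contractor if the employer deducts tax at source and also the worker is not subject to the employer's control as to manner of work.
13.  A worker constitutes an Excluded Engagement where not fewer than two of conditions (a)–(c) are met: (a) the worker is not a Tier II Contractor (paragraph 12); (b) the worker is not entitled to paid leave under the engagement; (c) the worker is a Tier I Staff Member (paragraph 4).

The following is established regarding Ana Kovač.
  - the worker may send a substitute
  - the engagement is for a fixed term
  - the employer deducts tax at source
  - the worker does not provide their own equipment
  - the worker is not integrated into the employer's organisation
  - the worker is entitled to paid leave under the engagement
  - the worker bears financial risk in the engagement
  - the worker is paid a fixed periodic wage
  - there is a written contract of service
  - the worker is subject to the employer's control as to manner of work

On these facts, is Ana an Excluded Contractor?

paragraph 10 — Class-M Contractor: [the engagement is for an indefinite term? no] AND [the worker may send a substitute? yes] → not satisfied.
paragraph 1 — Restricted Hand: [Class-M Contractor (paragraph 10)? no] AND [there is a written contract of service? yes] → not satisfied.
paragraph 6 — Scheduled Staff Member: [the engagement is for an indefinite term? no] OR [the worker is integrated into the employer's organisation? no] → not satisfied.
paragraph 7 — Class-S Engagement: [the worker bears financial risk in the engagement? yes] AND [the worker is integrated into the employer's organisation? no] AND [the worker provides their own equipment? no] → not satisfied.
paragraph 5 — Licensed Contractor: not a Scheduled Staff Member (paragraph 6)? yes; Class-S Engagement (paragraph 7)? no; the worker may send a substitute? yes — 2 of 3 hold (need ≥2) → satisfied.
paragraph 12 — Tier II Contractor: [the employer deducts tax at source? yes] AND [the worker is not subject to the employer's control as to manner of work? no] → not satisfied.
paragraph 4 — Tier I Staff Member: [the worker is paid a fixed periodic wage? yes] OR [there is a written contract of service? yes] → satisfied.
paragraph 13 — Excluded Engagement: not a Tier II Contractor (paragraph 12)? yes; the worker is not entitled to paid leave under the engagement? no; Tier I Staff Member (paragraph 4)? yes — 2 of 3 hold (need ≥2) → satisfied.
paragraph 11 — Excluded Contractor: [Restricted Hand (paragraph 1)? no] OR [not a Licensed Contractor (paragraph 5)? no] OR [not an Excluded Engagement (paragraph 13)? no] → not satisfied.

No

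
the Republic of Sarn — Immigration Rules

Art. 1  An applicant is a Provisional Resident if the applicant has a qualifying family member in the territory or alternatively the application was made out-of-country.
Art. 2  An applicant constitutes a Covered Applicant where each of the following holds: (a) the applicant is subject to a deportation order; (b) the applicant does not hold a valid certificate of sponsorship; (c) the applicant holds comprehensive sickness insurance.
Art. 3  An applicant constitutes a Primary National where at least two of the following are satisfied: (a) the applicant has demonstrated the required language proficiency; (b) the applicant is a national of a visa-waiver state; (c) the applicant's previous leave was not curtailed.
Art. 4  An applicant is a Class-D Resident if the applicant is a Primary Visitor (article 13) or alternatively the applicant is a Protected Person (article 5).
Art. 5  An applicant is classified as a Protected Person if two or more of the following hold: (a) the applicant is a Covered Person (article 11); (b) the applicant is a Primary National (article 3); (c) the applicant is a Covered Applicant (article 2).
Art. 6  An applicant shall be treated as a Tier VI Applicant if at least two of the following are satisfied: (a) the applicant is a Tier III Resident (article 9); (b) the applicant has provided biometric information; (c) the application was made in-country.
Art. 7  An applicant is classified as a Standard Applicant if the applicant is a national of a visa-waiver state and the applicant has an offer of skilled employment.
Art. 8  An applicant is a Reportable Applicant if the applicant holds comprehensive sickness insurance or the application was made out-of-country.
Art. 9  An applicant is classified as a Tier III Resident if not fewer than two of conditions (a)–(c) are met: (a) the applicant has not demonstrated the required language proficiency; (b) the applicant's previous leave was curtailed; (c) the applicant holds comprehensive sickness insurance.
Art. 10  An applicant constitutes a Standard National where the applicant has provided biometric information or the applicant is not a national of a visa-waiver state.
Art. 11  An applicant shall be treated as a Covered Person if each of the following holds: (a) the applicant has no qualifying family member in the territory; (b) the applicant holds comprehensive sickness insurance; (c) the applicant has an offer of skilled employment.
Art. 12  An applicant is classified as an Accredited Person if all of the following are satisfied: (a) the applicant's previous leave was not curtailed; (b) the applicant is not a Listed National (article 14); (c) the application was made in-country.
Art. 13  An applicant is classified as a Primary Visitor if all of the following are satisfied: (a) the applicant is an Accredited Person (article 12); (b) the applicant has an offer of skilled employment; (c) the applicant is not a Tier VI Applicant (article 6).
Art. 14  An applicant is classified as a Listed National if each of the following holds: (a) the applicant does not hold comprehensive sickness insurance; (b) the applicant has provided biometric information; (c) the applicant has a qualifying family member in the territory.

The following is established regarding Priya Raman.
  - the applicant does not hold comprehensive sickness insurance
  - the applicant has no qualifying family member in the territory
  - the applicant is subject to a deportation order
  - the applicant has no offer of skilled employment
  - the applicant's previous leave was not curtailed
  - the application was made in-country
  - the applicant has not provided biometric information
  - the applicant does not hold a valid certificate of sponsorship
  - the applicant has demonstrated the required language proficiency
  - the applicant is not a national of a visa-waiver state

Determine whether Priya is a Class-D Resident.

article 14 — Listed National: [the applicant does not hold comprehensive sickness insurance? yes] AND [the applicant has provided biometric information? no] AND [the applicant has a qualifying family member in the territory? no] → not satisfied.
article 12 — Accredited Person: [the applicant's previous leave was not curtailed? yes] AND [not a Listed National (article 14)? yes] AND [the application was made in-country? yes] → satisfied.
article 9 — Tier III Resident: the applicant has not demonstrated the required language proficiency? no; the applicant's previous leave was curtailed? no; the applicant holds comprehensive sickness insurance? no — 0 of 3 hold (need ≥2) → not satisfied.
article 6 — Tier VI Applicant: Tier III Resident (article 9)? no; the applicant has provided biometric information? no; the application was made in-country? yes — 1 of 3 hold (need ≥2) → not satisfied.
article 13 — Primary Visitor: [Accredited Person (article 12)? yes] AND [the applicant has an offer of skilled employment? no] AND [not a Tier VI Applicant (article 6)? yes] → not satisfied.
article 11 — Covered Person: [the applicant has no qualifying family member in the territory? yes] AND [the applicant holds comprehensive sickness insurance? no] AND [the applicant has an offer of skilled employment? no] → not satisfied.
article 3 — Primary National: the applicant has demonstrated the required language proficiency? yes; the applicant is a national of a visa-waiver state? no; the applicant's previous leave was not curtailed? yes — 2 of 3 hold (need ≥2) → satisfied.
article 2 — Covered Applicant: [the applicant is subject to a deportation order? yes] AND [the applicant does not hold a valid certificate of sponsorship? yes] AND [the applicant holds comprehensive sickness insurance? no] → not satisfied.
article 5 — Protected Person: Covered Person (article 11)? no; Primary National (article 3)? yes; Covered Applicant (article 2)? no — 1 of 3 hold (need ≥2) → not satisfied.
article 4 — Class-D Resident: [Primary Visitor (article 13)? no] OR [Protected Person (article 5)? no] → not satisfied.

No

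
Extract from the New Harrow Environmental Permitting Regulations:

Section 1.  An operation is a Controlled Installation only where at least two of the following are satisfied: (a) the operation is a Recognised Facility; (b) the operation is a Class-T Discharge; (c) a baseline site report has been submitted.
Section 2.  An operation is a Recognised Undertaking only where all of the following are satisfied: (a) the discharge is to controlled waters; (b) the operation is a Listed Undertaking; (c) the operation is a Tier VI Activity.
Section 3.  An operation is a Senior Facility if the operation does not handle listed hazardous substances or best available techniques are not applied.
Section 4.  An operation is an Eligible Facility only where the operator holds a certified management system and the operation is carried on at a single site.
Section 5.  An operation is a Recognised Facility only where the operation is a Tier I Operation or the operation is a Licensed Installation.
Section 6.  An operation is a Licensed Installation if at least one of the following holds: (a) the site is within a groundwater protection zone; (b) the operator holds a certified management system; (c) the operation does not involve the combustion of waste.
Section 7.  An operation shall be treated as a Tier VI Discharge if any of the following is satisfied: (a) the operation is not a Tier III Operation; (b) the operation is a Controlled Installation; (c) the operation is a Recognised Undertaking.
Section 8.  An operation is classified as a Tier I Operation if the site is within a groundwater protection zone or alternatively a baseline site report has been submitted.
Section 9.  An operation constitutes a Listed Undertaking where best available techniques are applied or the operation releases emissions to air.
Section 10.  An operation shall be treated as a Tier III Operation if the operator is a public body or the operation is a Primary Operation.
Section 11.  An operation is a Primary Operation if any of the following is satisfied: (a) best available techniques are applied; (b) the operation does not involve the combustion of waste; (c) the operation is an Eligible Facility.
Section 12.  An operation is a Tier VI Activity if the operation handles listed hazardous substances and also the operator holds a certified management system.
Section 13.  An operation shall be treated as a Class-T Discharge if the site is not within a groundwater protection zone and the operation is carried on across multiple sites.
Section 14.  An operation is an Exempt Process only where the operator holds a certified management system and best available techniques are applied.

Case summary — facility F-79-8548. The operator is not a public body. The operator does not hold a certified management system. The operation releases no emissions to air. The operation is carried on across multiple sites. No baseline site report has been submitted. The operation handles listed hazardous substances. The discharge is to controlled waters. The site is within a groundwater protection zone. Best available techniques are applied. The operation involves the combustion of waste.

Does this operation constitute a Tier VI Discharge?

No

Under section 4: the operator holds a certified management system? no; and the operation is carried on at a single site? no. So the operation is not an Eligible Facility.
Under section 11: best available techniques are applied? yes; or the operation does not involve the combustion of waste? no; or Eligible Facility (section 4)? no. So the operation is a Primary Operation.
Under section 10: the operator is a public body? no; or Primary Operation (section 11)? yes. So the operation is a Tier III Operation.
Under section 8: the site is within a groundwater protection zone? yes; or a baseline site report has been submitted? no. So the operation is a Tier I Operation.
Under section 6: the site is within a groundwater protection zone? yes; or the operator holds a certified management system? no; or the operation does not involve the combustion of waste? no. So the operation is a Licensed Installation.
Under section 5: Tier I Operation (section 8)? yes; or Licensed Installation (section 6)? yes. So the operation is a Recognised Facility.
Under section 13: the site is not within a groundwater protection zone? no; and the operation is carried on across multiple sites? yes. So the operation is not a Class-T Discharge.
Under section 1: Recognised Facility (section 5)? yes; Class-T Discharge (section 13)? no; a baseline site report has been submitted? no — 1 of 3 hold (need ≥2) → not satisfied.
Under section 9: best available techniques are applied? yes; or the operation releases emissions to air? no. So the operation is a Listed Undertaking.
Under section 12: the operation handles listed hazardous substances? yes; and the operator holds a certified management system? no. So the operation is not a Tier VI Activity.
Under section 2: the discharge is to controlled waters? yes; and Listed Undertaking (section 9)? yes; and Tier VI Activity (section 12)? no. So the operation is not a Recognised Undertaking.
Under section 7: not a Tier III Operation (section 10)? no; or Controlled Installation (section 1)? no; or Recognised Undertaking (section 2)? no. So the operation is not a Tier VI Discharge.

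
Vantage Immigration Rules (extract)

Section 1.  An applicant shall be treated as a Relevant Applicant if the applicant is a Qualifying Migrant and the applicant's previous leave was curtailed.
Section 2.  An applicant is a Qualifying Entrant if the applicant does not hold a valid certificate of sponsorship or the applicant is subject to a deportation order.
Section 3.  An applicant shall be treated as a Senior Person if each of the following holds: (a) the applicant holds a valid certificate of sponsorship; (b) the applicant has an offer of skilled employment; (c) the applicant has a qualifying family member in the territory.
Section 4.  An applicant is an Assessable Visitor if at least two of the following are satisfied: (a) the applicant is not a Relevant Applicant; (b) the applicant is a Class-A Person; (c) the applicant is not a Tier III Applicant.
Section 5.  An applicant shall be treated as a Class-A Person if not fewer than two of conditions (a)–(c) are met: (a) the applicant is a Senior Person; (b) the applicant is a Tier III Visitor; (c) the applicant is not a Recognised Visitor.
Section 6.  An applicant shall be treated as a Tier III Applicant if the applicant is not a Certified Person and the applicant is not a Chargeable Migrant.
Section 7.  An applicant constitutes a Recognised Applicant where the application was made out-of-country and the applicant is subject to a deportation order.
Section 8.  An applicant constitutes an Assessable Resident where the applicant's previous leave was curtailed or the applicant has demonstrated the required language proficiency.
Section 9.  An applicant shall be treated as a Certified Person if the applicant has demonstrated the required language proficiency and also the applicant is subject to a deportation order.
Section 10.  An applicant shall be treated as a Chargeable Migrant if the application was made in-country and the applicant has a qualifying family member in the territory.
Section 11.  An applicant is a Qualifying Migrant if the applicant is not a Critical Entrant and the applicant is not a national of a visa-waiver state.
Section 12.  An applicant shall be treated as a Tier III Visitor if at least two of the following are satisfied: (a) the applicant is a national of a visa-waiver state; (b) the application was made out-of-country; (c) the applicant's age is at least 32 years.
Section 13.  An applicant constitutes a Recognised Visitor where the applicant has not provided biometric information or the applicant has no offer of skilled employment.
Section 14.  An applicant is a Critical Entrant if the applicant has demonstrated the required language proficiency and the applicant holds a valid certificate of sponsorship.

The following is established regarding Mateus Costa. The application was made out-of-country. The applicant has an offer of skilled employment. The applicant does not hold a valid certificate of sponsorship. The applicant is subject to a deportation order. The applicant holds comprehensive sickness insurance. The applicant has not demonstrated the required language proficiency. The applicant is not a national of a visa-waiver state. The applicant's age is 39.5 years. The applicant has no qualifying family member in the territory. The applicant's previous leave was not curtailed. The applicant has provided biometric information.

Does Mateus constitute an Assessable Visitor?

Yes

section 14 — Critical Entrant: [the applicant has demonstrated the required language proficiency? no] AND [the applicant holds a valid certificate of sponsorship? no] → not satisfied.
section 11 — Qualifying Migrant: [not a Critical Entrant (section 14)? yes] AND [the applicant is not a national of a visa-waiver state? yes] → satisfied.
section 1 — Relevant Applicant: [Qualifying Migrant (section 11)? yes] AND [the applicant's previous leave was curtailed? no] → not satisfied.
section 3 — Senior Person: [the applicant holds a valid certificate of sponsorship? no] AND [the applicant has an offer of skilled employment? yes] AND [the applicant has a qualifying family member in the territory? no] → not satisfied.
section 12 — Tier III Visitor: the applicant is a national of a visa-waiver state? no; the application was made out-of-country? yes; applicant's age: 39.5 years ≥ 32 years? yes — 2 of 3 hold (need ≥2) → satisfied.
section 13 — Recognised Visitor: [the applicant has not provided biometric information? no] OR [the applicant has no offer of skilled employment? no] → not satisfied.
section 5 — Class-A Person: Senior Person (section 3)? no; Tier III Visitor (section 12)? yes; not a Recognised Visitor (section 13)? yes — 2 of 3 hold (need ≥2) → satisfied.
section 9 — Certified Person: [the applicant has demonstrated the required language proficiency? no] AND [the applicant is subject to a deportation order? yes] → not satisfied.
section 10 — Chargeable Migrant: [the application was made in-country? no] AND [the applicant has a qualifying family member in the territory? no] → not satisfied.
section 6 — Tier III Applicant: [not a Certified Person (section 9)? yes] AND [not a Chargeable Migrant (section 10)? yes] → satisfied.
section 4 — Assessable Visitor: not a Relevant Applicant (section 1)? yes; Class-A Person (section 5)? yes; not a Tier III Applicant (section 6)? no — 2 of 3 hold (need ≥2) → satisfied.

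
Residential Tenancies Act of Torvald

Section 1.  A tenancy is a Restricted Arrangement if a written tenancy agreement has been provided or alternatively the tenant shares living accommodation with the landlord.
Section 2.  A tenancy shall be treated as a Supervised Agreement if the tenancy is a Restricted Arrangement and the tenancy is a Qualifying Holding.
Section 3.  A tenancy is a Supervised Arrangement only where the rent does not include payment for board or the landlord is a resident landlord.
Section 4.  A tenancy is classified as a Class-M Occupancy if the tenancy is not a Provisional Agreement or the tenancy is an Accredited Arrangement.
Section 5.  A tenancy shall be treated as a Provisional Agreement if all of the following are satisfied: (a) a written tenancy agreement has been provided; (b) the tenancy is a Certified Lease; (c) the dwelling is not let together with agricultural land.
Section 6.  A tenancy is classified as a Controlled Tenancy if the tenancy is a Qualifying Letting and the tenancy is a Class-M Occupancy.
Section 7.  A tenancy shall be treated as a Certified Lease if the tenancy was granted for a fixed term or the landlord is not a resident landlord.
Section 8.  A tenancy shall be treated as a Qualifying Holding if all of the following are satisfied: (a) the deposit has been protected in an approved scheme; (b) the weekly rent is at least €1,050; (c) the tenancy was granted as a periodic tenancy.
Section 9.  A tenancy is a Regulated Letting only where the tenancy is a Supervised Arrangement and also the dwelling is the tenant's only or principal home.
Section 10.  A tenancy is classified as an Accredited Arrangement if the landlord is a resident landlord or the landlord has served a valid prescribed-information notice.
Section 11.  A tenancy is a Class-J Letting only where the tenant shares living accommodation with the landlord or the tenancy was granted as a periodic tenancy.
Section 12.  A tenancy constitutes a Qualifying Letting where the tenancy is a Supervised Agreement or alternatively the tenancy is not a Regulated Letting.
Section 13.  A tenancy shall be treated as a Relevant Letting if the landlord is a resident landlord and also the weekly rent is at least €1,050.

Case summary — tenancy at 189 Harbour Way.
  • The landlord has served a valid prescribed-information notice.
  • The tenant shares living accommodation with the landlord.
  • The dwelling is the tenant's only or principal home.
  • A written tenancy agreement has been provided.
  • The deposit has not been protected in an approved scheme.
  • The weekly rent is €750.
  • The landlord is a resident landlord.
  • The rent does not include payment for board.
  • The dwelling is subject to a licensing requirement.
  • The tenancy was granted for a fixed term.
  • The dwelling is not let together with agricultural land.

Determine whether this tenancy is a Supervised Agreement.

No

section 1 — Restricted Arrangement: [a written tenancy agreement has been provided? yes] OR [the tenant shares living accommodation with the landlord? yes] → satisfied.
section 8 — Qualifying Holding: [the deposit has been protected in an approved scheme? no] AND [weekly rent: €750 ≥ €1,050? no] AND [the tenancy was granted as a periodic tenancy? no] → not satisfied.
section 2 — Supervised Agreement: [Restricted Arrangement (section 1)? yes] AND [Qualifying Holding (section 8)? no] → not satisfied.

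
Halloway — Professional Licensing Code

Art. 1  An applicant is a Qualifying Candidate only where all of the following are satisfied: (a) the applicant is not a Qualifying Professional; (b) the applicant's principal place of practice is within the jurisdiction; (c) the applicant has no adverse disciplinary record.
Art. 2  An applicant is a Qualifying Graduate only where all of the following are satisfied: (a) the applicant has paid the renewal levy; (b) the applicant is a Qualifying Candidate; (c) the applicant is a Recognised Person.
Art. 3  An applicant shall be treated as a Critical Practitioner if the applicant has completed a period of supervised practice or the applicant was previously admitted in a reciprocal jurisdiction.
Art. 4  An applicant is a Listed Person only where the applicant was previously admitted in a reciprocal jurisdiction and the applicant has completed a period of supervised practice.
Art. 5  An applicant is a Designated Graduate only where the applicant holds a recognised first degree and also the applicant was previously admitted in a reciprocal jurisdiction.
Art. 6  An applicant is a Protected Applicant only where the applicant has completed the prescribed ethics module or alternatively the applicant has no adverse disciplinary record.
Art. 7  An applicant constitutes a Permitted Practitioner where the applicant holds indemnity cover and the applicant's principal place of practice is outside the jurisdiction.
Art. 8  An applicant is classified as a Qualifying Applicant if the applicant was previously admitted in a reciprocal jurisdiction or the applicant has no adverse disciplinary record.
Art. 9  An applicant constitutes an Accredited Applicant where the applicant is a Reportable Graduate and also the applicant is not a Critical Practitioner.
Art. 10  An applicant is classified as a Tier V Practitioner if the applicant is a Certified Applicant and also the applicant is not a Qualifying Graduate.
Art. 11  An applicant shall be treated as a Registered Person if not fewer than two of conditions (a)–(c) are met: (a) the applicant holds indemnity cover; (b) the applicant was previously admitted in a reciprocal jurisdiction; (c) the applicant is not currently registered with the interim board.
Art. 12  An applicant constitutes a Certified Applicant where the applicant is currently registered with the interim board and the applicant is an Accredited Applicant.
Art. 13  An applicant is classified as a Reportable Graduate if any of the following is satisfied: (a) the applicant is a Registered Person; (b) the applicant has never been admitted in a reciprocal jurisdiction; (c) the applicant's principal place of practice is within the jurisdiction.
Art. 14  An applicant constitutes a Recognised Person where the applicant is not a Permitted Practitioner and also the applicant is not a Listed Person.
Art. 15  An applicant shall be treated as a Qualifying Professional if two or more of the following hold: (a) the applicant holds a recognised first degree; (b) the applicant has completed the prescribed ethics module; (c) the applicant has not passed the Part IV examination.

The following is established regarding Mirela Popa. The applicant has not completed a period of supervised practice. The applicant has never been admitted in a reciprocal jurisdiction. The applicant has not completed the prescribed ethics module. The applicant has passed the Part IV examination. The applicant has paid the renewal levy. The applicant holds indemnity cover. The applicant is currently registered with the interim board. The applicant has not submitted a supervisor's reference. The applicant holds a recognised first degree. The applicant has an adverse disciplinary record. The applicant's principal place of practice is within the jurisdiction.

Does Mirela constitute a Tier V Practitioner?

article 11 — Registered Person: the applicant holds indemnity cover? yes; the applicant was previously admitted in a reciprocal jurisdiction? no; the applicant is not currently registered with the interim board? no — 1 of 3 hold (need ≥2) → not satisfied.
article 13 — Reportable Graduate: [Registered Person (article 11)? no] OR [the applicant has never been admitted in a reciprocal jurisdiction? yes] OR [the applicant's principal place of practice is within the jurisdiction? yes] → satisfied.
article 3 — Critical Practitioner: [the applicant has completed a period of supervised practice? no] OR [the applicant was previously admitted in a reciprocal jurisdiction? no] → not satisfied.
article 9 — Accredited Applicant: [Reportable Graduate (article 13)? yes] AND [not a Critical Practitioner (article 3)? yes] → satisfied.
article 12 — Certified Applicant: [the applicant is currently registered with the interim board? yes] AND [Accredited Applicant (article 9)? yes] → satisfied.
article 15 — Qualifying Professional: the applicant holds a recognised first degree? yes; the applicant has completed the prescribed ethics module? no; the applicant has not passed the Part IV examination? no — 1 of 3 hold (need ≥2) → not satisfied.
article 1 — Qualifying Candidate: [not a Qualifying Professional (article 15)? yes] AND [the applicant's principal place of practice is within the jurisdiction? yes] AND [the applicant has no adverse disciplinary record? no] → not satisfied.
article 7 — Permitted Practitioner: [the applicant holds indemnity cover? yes] AND [the applicant's principal place of practice is outside the jurisdiction? no] → not satisfied.
article 4 — Listed Person: [the applicant was previously admitted in a reciprocal jurisdiction? no] AND [the applicant has completed a period of supervised practice? no] → not satisfied.
article 14 — Recognised Person: [not a Permitted Practitioner (article 7)? yes] AND [not a Listed Person (article 4)? yes] → satisfied.
article 2 — Qualifying Graduate: [the applicant has paid the renewal levy? yes] AND [Qualifying Candidate (article 1)? no] AND [Recognised Person (article 14)? yes] → not satisfied.
article 10 — Tier V Practitioner: [Certified Applicant (article 12)? yes] AND [not a Qualifying Graduate (article 2)? yes] → satisfied.

Yes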